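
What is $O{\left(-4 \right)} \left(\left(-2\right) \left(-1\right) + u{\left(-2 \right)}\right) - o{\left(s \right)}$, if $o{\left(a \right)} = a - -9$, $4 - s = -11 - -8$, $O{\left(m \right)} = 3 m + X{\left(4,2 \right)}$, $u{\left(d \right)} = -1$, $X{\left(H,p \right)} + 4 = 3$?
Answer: $-29$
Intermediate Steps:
$X{\left(H,p \right)} = -1$ ($X{\left(H,p \right)} = -4 + 3 = -1$)
$O{\left(m \right)} = -1 + 3 m$ ($O{\left(m \right)} = 3 m - 1 = -1 + 3 m$)
$s = 7$ ($s = 4 - \left(-11 - -8\right) = 4 - \left(-11 + 8\right) = 4 - -3 = 4 + 3 = 7$)
$o{\left(a \right)} = 9 + a$ ($o{\left(a \right)} = a + 9 = 9 + a$)
$O{\left(-4 \right)} \left(\left(-2\right) \left(-1\right) + u{\left(-2 \right)}\right) - o{\left(s \right)} = \left(-1 + 3 \left(-4\right)\right) \left(\left(-2\right) \left(-1\right) - 1\right) - \left(9 + 7\right) = \left(-1 - 12\right) \left(2 - 1\right) - 16 = \left(-13\right) 1 - 16 = -13 - 16 = -29$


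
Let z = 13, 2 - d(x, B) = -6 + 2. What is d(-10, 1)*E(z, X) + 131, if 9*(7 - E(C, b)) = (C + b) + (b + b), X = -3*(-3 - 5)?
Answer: 349/3 ≈ 116.33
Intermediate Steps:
d(x, B) = 6 (d(x, B) = 2 - (-6 + 2) = 2 - 1*(-4) = 2 + 4 = 6)
X = 24 (X = -3*(-8) = 24)
E(C, b) = 7 - b/3 - C/9 (E(C, b) = 7 - ((C + b) + (b + b))/9 = 7 - ((C + b) + 2*b)/9 = 7 - (C + 3*b)/9 = 7 + (-b/3 - C/9) = 7 - b/3 - C/9)
d(-10, 1)*E(z, X) + 131 = 6*(7 - ⅓*24 - ⅑*13) + 131 = 6*(7 - 8 - 13/9) + 131 = 6*(-22/9) + 131 = -44/3 + 131 = 349/3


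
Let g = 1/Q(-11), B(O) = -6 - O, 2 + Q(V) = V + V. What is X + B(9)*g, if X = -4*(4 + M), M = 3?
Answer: -219/8 ≈ -27.375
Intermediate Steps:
Q(V) = -2 + 2*V (Q(V) = -2 + (V + V) = -2 + 2*V)
g = -1/24 (g = 1/(-2 + 2*(-11)) = 1/(-2 - 22) = 1/(-24) = -1/24 ≈ -0.041667)
X = -28 (X = -4*(4 + 3) = -4*7 = -28)
X + B(9)*g = -28 + (-6 - 1*9)*(-1/24) = -28 + (-6 - 9)*(-1/24) = -28 - 15*(-1/24) = -28 + 5/8 = -219/8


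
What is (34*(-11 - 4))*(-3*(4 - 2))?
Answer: 3060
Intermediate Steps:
(34*(-11 - 4))*(-3*(4 - 2)) = (34*(-15))*(-3*2) = -510*(-6) = 3060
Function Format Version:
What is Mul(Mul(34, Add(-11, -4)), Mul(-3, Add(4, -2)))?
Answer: 3060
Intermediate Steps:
Mul(Mul(34, Add(-11, -4)), Mul(-3, Add(4, -2))) = Mul(Mul(34, -15), Mul(-3, 2)) = Mul(-510, -6) = 3060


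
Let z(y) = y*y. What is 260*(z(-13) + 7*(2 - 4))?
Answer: 40300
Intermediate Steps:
z(y) = y²
260*(z(-13) + 7*(2 - 4)) = 260*((-13)² + 7*(2 - 4)) = 260*(169 + 7*(-2)) = 260*(169 - 14) = 260*155 = 40300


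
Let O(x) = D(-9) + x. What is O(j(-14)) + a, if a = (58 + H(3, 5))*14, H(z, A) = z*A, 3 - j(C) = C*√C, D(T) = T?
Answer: 1016 + 14*I*√14 ≈ 1016.0 + 52.383*I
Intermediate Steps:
j(C) = 3 - C^(3/2) (j(C) = 3 - C*√C = 3 - C^(3/2))
O(x) = -9 + x
H(z, A) = A*z
a = 1022 (a = (58 + 5*3)*14 = (58 + 15)*14 = 73*14 = 1022)
O(j(-14)) + a = (-9 + (3 - (-14)^(3/2))) + 1022 = (-9 + (3 - (-14)*I*√14)) + 1022 = (-9 + (3 + 14*I*√14)) + 1022 = (-6 + 14*I*√14) + 1022 = 1016 + 14*I*√14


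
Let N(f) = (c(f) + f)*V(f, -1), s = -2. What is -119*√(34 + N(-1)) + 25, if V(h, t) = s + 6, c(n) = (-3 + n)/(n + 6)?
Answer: 25 - 119*√670/5 ≈ -591.05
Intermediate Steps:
c(n) = (-3 + n)/(6 + n)
V(h, t) = 4 (V(h, t) = -2 + 6 = 4)
N(f) = 4*f + 4*(-3 + f)/(6 + f) (N(f) = ((-3 + f)/(6 + f) + f)*4 = (f + (-3 + f)/(6 + f))*4 = 4*f + 4*(-3 + f)/(6 + f))
-119*√(34 + N(-1)) + 25 = -119*√(34 + 4*(-3 + (-1)² + 7*(-1))/(6 - 1)) + 25 = -119*√(34 + 4*(-3 + 1 - 7)/5) + 25 = -119*√(34 + 4*(⅕)*(-9)) + 25 = -119*√(34 - 36/5) + 25 = -119*√670/5 + 25 = 25 - 119*√670/5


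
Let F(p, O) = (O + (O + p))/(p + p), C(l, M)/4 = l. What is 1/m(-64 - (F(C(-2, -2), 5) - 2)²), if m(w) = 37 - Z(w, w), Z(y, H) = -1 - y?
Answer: -64/1953 ≈ -0.032770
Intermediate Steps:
C(l, M) = 4*l
F(p, O) = (p + 2*O)/(2*p) (F(p, O) = (p + 2*O)/((2*p)) = (p + 2*O)*(1/(2*p)) = (p + 2*O)/(2*p))
m(w) = 38 + w (m(w) = 37 - (-1 - w) = 37 + (1 + w) = 38 + w)
1/m(-64 - (F(C(-2, -2), 5) - 2)²) = 1/(38 + (-64 - ((5 + (4*(-2))/2)/((4*(-2))) - 2)²)) = 1/(38 + (-64 - ((5 + (½)*(-8))/(-8) - 2)²)) = 1/(38 + (-64 - (-(5 - 4)/8 - 2)²)) = 1/(38 + (-64 - (-⅛*1 - 2)²)) = 1/(38 + (-64 - (-⅛ - 2)²)) = 1/(38 + (-64 - (-17/8)²)) = 1/(38 + (-64 - 1*289/64)) = 1/(38 + (-64 - 289/64)) = 1/(38 - 4385/64) = 1/(-1953/64) = -64/1953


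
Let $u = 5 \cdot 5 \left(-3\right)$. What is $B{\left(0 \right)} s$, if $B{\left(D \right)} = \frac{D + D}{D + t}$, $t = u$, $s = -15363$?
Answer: $0$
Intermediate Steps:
$u = -75$ ($u = 25 \left(-3\right) = -75$)
$t = -75$
$B{\left(D \right)} = \frac{2 D}{-75 + D}$ ($B{\left(D \right)} = \frac{D + D}{D - 75} = \frac{2 D}{-75 + D}$)
$B{\left(0 \right)} s = 2 \cdot 0 \frac{1}{-75 + 0} \left(-15363\right) = 2 \cdot 0 \frac{1}{-75} \left(-15363\right) = 2 \cdot 0 \left(- \frac{1}{75}\right) \left(-15363\right) = 0 \left(-15363\right) = 0$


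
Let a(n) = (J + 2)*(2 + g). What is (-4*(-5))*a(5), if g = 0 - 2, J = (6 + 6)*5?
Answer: 0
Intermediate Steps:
J = 60 (J = 12*5 = 60)
g = -2
a(n) = 0 (a(n) = (60 + 2)*(2 - 2) = 62*0 = 0)
(-4*(-5))*a(5) = -4*(-5)*0 = 20*0 = 0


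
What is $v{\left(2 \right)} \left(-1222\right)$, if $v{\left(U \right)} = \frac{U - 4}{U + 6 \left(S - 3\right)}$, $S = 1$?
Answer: $- \frac{1222}{5} \approx -244.4$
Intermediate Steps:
$v{\left(U \right)} = \frac{-4 + U}{-12 + U}$ ($v{\left(U \right)} = \frac{U - 4}{U + 6 \left(1 - 3\right)} = \frac{-4 + U}{U + 6 \left(-2\right)} = \frac{-4 + U}{U - 12} = \frac{-4 + U}{-12 + U}$)
$v{\left(2 \right)} \left(-1222\right) = \frac{-4 + 2}{-12 + 2} \left(-1222\right) = \frac{1}{-10} \left(-2\right) \left(-1222\right) = \left(- \frac{1}{10}\right) \left(-2\right) \left(-1222\right) = \frac{1}{5} \left(-1222\right) = - \frac{1222}{5}$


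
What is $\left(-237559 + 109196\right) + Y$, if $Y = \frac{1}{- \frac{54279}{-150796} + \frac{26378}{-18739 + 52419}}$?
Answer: $- \frac{93155821669303}{725726701} \approx -1.2836 \cdot 10^{5}$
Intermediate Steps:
$Y = \frac{634851160}{725726701}$ ($Y = \frac{1}{\left(-54279\right) \left(- \frac{1}{150796}\right) + \frac{26378}{33680}} = \frac{1}{\frac{54279}{150796} + 26378 \cdot \frac{1}{33680}} = \frac{1}{\frac{54279}{150796} + \frac{13189}{16840}} = \frac{1}{\frac{725726701}{634851160}} = \frac{634851160}{725726701} \approx 0.87478$)
$\left(-237559 + 109196\right) + Y = \left(-237559 + 109196\right) + \frac{634851160}{725726701} = -128363 + \frac{634851160}{725726701} = - \frac{93155821669303}{725726701}$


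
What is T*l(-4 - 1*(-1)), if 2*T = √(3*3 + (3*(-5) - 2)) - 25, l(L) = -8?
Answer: 100 - 8*I*√2 ≈ 100.0 - 11.314*I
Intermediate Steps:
T = -25/2 + I*√2 (T = (√(3*3 + (3*(-5) - 2)) - 25)/2 = (√(9 + (-15 - 2)) - 25)/2 = (√(9 - 17) - 25)/2 = (√(-8) - 25)/2 = (2*I*√2 - 25)/2 = (-25 + 2*I*√2)/2 = -25/2 + I*√2 ≈ -12.5 + 1.4142*I)
T*l(-4 - 1*(-1)) = (-25/2 + I*√2)*(-8) = 100 - 8*I*√2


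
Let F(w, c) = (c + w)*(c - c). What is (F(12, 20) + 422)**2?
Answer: 178084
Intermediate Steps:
F(w, c) = 0 (F(w, c) = (c + w)*0 = 0)
(F(12, 20) + 422)**2 = (0 + 422)**2 = 422**2 = 178084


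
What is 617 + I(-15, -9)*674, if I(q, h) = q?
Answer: -9493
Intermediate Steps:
617 + I(-15, -9)*674 = 617 - 15*674 = 617 - 10110 = -9493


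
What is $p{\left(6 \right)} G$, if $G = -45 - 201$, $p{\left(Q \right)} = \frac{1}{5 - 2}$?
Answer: $-82$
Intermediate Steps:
$p{\left(Q \right)} = \frac{1}{3}$
$G = -246$ ($G = -45 - 201 = -246$)
$p{\left(6 \right)} G = \frac{1}{3} \left(-246\right) = -82$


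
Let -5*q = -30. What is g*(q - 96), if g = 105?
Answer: -9450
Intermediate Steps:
q = 6 (q = -1/5*(-30) = 6)
g*(q - 96) = 105*(6 - 96) = 105*(-90) = -9450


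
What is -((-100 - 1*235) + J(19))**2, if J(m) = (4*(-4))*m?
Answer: -408321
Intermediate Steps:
J(m) = -16*m
-((-100 - 1*235) + J(19))**2 = -((-100 - 1*235) - 16*19)**2 = -((-100 - 235) - 304)**2 = -(-335 - 304)**2 = -1*(-639)**2 = -1*408321 = -408321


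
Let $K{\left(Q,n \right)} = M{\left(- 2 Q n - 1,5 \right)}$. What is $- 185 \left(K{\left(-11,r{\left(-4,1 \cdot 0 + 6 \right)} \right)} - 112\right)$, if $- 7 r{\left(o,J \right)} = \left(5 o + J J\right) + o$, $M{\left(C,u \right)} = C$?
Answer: $\frac{195175}{7} \approx 27882.0$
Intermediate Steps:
$r{\left(o,J \right)} = - \frac{6 o}{7} - \frac{J^{2}}{7}$ ($r{\left(o,J \right)} = - \frac{\left(5 o + J J\right) + o}{7} = - \frac{\left(5 o + J^{2}\right) + o}{7} = - \frac{\left(J^{2} + 5 o\right) + o}{7} = - \frac{J^{2} + 6 o}{7} = - \frac{6 o}{7} - \frac{J^{2}}{7}$)
$K{\left(Q,n \right)} = -1 - 2 Q n$ ($K{\left(Q,n \right)} = - 2 Q n - 1 = -1 - 2 Q n$)
$- 185 \left(K{\left(-11,r{\left(-4,1 \cdot 0 + 6 \right)} \right)} - 112\right) = - 185 \left(\left(-1 - - 22 \left(\left(- \frac{6}{7}\right) \left(-4\right) - \frac{\left(1 \cdot 0 + 6\right)^{2}}{7}\right)\right) - 112\right) = - 185 \left(\left(-1 - - 22 \left(\frac{24}{7} - \frac{\left(0 + 6\right)^{2}}{7}\right)\right) - 112\right) = - 185 \left(\left(-1 - - 22 \left(\frac{24}{7} - \frac{6^{2}}{7}\right)\right) - 112\right) = - 185 \left(\left(-1 - - 22 \left(\frac{24}{7} - \frac{36}{7}\right)\right) - 112\right) = - 185 \left(\left(-1 - \left(-22\right) \left(- \frac{12}{7}\right)\right) - 112\right) = - 185 \left(\left(-1 - \frac{264}{7}\right) - 112\right) = - 185 \left(- \frac{271}{7} - 112\right) = \left(-185\right) \left(- \frac{1055}{7}\right) = \frac{195175}{7}$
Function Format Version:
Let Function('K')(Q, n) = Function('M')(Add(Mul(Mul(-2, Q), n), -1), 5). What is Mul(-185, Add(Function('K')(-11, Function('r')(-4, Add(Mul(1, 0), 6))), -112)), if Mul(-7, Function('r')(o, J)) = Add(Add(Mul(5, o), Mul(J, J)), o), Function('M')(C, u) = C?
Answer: Rational(195175, 7) ≈ 27882.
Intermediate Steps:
Function('r')(o, J) = Add(Mul(Rational(-6, 7), o), Mul(Rational(-1, 7), Pow(J, 2))) (Function('r')(o, J) = Mul(Rational(-1, 7), Add(Add(Mul(5, o), Mul(J, J)), o)) = Mul(Rational(-1, 7), Add(Add(Mul(5, o), Pow(J, 2)), o)) = Mul(Rational(-1, 7), Add(Add(Pow(J, 2), Mul(5, o)), o)) = Mul(Rational(-1, 7), Add(Pow(J, 2), Mul(6, o))) = Add(Mul(Rational(-6, 7), o), Mul(Rational(-1, 7), Pow(J, 2))))
Function('K')(Q, n) = Add(-1, Mul(-2, Q, n)) (Function('K')(Q, n) = Add(Mul(Mul(-2, Q), n), -1) = Add(Mul(-2, Q, n), -1) = Add(-1, Mul(-2, Q, n)))
Mul(-185, Add(Function('K')(-11, Function('r')(-4, Add(Mul(1, 0), 6))), -112)) = Mul(-185, Add(Add(-1, Mul(-2, -11, Add(Mul(Rational(-6, 7), -4), Mul(Rational(-1, 7), Pow(Add(Mul(1, 0), 6), 2))))), -112)) = Mul(-185, Add(Add(-1, Mul(-2, -11, Add(Rational(24, 7), Mul(Rational(-1, 7), Pow(Add(0, 6), 2))))), -112)) = Mul(-185, Add(Add(-1, Mul(-2, -11, Add(Rational(24, 7), Mul(Rational(-1, 7), Pow(6, 2))))), -112)) = Mul(-185, Add(Add(-1, Mul(-2, -11, Add(Rational(24, 7), Mul(Rational(-1, 7), 36)))), -112)) = Mul(-185, Add(Add(-1, Mul(-2, -11, Add(Rational(24, 7), Rational(-36, 7)))), -112)) = Mul(-185, Add(Add(-1, Mul(-2, -11, Rational(-12, 7))), -112)) = Mul(-185, Add(Add(-1, Rational(-264, 7)), -112)) = Mul(-185, Add(Rational(-271, 7), -112)) = Mul(-185, Rational(-1055, 7)) = Rational(195175, 7)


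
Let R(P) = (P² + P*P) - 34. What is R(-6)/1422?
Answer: 19/711 ≈ 0.026723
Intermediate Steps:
R(P) = -34 + 2*P² (R(P) = (P² + P²) - 34 = 2*P² - 34 = -34 + 2*P²)
R(-6)/1422 = (-34 + 2*(-6)²)/1422 = (-34 + 2*36)*(1/1422) = (-34 + 72)*(1/1422) = 38*(1/1422) = 19/711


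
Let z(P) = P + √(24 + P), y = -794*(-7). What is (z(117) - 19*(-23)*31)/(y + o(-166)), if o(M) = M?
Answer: 854/337 + √141/5392 ≈ 2.5363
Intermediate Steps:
y = 5558
(z(117) - 19*(-23)*31)/(y + o(-166)) = ((117 + √(24 + 117)) - 19*(-23)*31)/(5558 - 166) = ((117 + √141) + 437*31)/5392 = ((117 + √141) + 13547)*(1/5392) = (13664 + √141)*(1/5392) = 854/337 + √141/5392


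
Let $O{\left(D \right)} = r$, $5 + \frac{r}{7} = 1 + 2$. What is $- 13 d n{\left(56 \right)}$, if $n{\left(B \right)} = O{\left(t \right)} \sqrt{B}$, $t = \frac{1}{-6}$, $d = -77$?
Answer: $- 28028 \sqrt{14} \approx -1.0487 \cdot 10^{5}$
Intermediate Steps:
$t = - \frac{1}{6} \approx -0.16667$
$r = -14$ ($r = -35 + 7 \left(1 + 2\right) = -35 + 7 \cdot 3 = -35 + 21 = -14$)
$O{\left(D \right)} = -14$
$n{\left(B \right)} = - 14 \sqrt{B}$
$- 13 d n{\left(56 \right)} = \left(-13\right) \left(-77\right) \left(- 14 \sqrt{56}\right) = 1001 \left(- 14 \cdot 2 \sqrt{14}\right) = 1001 \left(- 28 \sqrt{14}\right) = - 28028 \sqrt{14}$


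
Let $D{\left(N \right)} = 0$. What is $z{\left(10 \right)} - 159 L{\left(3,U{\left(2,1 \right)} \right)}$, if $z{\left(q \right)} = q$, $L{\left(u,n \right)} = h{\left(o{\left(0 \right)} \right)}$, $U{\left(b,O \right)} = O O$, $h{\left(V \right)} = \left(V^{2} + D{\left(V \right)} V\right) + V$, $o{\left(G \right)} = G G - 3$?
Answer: $-944$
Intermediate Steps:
$o{\left(G \right)} = -3 + G^{2}$ ($o{\left(G \right)} = G^{2} - 3 = -3 + G^{2}$)
$h{\left(V \right)} = V + V^{2}$ ($h{\left(V \right)} = \left(V^{2} + 0 V\right) + V = \left(V^{2} + 0\right) + V = V^{2} + V = V + V^{2}$)
$U{\left(b,O \right)} = O^{2}$
$L{\left(u,n \right)} = 6$ ($L{\left(u,n \right)} = \left(-3 + 0^{2}\right) \left(1 - \left(3 - 0^{2}\right)\right) = \left(-3 + 0\right) \left(1 + \left(-3 + 0\right)\right) = - 3 \left(1 - 3\right) = \left(-3\right) \left(-2\right) = 6$)
$z{\left(10 \right)} - 159 L{\left(3,U{\left(2,1 \right)} \right)} = 10 - 954 = -944$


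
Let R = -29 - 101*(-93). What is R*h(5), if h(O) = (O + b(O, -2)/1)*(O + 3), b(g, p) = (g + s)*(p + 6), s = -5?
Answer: 374560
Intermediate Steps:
b(g, p) = (-5 + g)*(6 + p) (b(g, p) = (g - 5)*(p + 6) = (-5 + g)*(6 + p))
R = 9364 (R = -29 + 9393 = 9364)
h(O) = (-20 + 5*O)*(3 + O) (h(O) = (O + (-30 - 5*(-2) + 6*O + O*(-2))/1)*(O + 3) = (O + (-30 + 10 + 6*O - 2*O)*1)*(3 + O) = (O + (-20 + 4*O)*1)*(3 + O) = (O + (-20 + 4*O))*(3 + O) = (-20 + 5*O)*(3 + O))
R*h(5) = 9364*(-60 - 5*5 + 5*5**2) = 9364*(-60 - 25 + 5*25) = 9364*(-60 - 25 + 125) = 9364*40 = 374560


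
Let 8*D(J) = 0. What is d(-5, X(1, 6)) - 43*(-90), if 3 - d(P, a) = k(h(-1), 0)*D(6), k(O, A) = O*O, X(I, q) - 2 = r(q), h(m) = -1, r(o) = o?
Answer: 3873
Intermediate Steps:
D(J) = 0 (D(J) = (⅛)*0 = 0)
X(I, q) = 2 + q
k(O, A) = O²
d(P, a) = 3 (d(P, a) = 3 - (-1)²*0 = 3 - 0 = 3 - 1*0 = 3 + 0 = 3)
d(-5, X(1, 6)) - 43*(-90) = 3 - 43*(-90) = 3 + 3870 = 3873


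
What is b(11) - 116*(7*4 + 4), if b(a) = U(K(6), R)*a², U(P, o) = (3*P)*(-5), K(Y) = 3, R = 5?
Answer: -9157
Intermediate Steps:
U(P, o) = -15*P
b(a) = -45*a² (b(a) = (-15*3)*a² = -45*a²)
b(11) - 116*(7*4 + 4) = -45*11² - 116*(7*4 + 4) = -45*121 - 116*(28 + 4) = -5445 - 116*32 = -5445 - 3712 = -9157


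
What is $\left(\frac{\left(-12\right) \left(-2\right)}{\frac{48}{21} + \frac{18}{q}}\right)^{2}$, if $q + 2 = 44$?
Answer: $\frac{28224}{361} \approx 78.183$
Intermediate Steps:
$q = 42$ ($q = -2 + 44 = 42$)
$\left(\frac{\left(-12\right) \left(-2\right)}{\frac{48}{21} + \frac{18}{q}}\right)^{2} = \left(\frac{\left(-12\right) \left(-2\right)}{\frac{48}{21} + \frac{18}{42}}\right)^{2} = \left(\frac{24}{48 \cdot \frac{1}{21} + 18 \cdot \frac{1}{42}}\right)^{2} = \left(\frac{24}{\frac{16}{7} + \frac{3}{7}}\right)^{2} = \left(\frac{24}{\frac{19}{7}}\right)^{2} = \left(24 \cdot \frac{7}{19}\right)^{2} = \left(\frac{168}{19}\right)^{2} = \frac{28224}{361}$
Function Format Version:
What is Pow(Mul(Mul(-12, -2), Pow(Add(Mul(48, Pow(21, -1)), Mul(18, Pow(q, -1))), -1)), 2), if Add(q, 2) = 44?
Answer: Rational(28224, 361) ≈ 78.183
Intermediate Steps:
q = 42 (q = Add(-2, 44) = 42)
Pow(Mul(Mul(-12, -2), Pow(Add(Mul(48, Pow(21, -1)), Mul(18, Pow(q, -1))), -1)), 2) = Pow(Mul(Mul(-12, -2), Pow(Add(Mul(48, Pow(21, -1)), Mul(18, Pow(42, -1))), -1)), 2) = Pow(Mul(24, Pow(Add(Mul(48, Rational(1, 21)), Mul(18, Rational(1, 42))), -1)), 2) = Pow(Mul(24, Pow(Add(Rational(16, 7), Rational(3, 7)), -1)), 2) = Pow(Mul(24, Pow(Rational(19, 7), -1)), 2) = Pow(Mul(24, Rational(7, 19)), 2) = Pow(Rational(168, 19), 2) = Rational(28224, 361)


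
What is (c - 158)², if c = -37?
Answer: 38025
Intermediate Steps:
(c - 158)² = (-37 - 158)² = (-195)² = 38025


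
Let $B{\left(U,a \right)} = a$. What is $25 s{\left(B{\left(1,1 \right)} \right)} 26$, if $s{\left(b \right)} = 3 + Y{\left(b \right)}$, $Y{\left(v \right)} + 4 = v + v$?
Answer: $650$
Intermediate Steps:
$Y{\left(v \right)} = -4 + 2 v$ ($Y{\left(v \right)} = -4 + \left(v + v\right) = -4 + 2 v$)
$s{\left(b \right)} = -1 + 2 b$ ($s{\left(b \right)} = 3 + \left(-4 + 2 b\right) = -1 + 2 b$)
$25 s{\left(B{\left(1,1 \right)} \right)} 26 = 25 \left(-1 + 2 \cdot 1\right) 26 = 25 \left(-1 + 2\right) 26 = 25 \cdot 1 \cdot 26 = 25 \cdot 26 = 650$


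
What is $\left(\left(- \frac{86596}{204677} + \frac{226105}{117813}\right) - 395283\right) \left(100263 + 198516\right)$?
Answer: $- \frac{949287070422615980978}{8037870467} \approx -1.181 \cdot 10^{11}$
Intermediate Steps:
$\left(\left(- \frac{86596}{204677} + \frac{226105}{117813}\right) - 395283\right) \left(100263 + 198516\right) = \left(\left(\left(-86596\right) \frac{1}{204677} + 226105 \cdot \frac{1}{117813}\right) - 395283\right) 298779 = \left(\left(- \frac{86596}{204677} + \frac{226105}{117813}\right) - 395283\right) 298779 = \left(\frac{36076358537}{24113611401} - 395283\right) 298779 = \left(- \frac{9531664579062946}{24113611401}\right) 298779 = - \frac{949287070422615980978}{8037870467}$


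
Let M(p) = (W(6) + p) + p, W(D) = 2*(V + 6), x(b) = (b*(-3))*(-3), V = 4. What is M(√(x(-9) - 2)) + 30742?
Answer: 30762 + 2*I*√83 ≈ 30762.0 + 18.221*I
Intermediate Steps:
x(b) = 9*b (x(b) = -3*b*(-3) = 9*b)
W(D) = 20 (W(D) = 2*(4 + 6) = 2*10 = 20)
M(p) = 20 + 2*p (M(p) = (20 + p) + p = 20 + 2*p)
M(√(x(-9) - 2)) + 30742 = (20 + 2*√(9*(-9) - 2)) + 30742 = (20 + 2*√(-81 - 2)) + 30742 = (20 + 2*√(-83)) + 30742 = (20 + 2*(I*√83)) + 30742 = (20 + 2*I*√83) + 30742 = 30762 + 2*I*√83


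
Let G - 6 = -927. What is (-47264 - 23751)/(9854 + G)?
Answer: -71015/8933 ≈ -7.9497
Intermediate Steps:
G = -921 (G = 6 - 927 = -921)
(-47264 - 23751)/(9854 + G) = (-47264 - 23751)/(9854 - 921) = -71015/8933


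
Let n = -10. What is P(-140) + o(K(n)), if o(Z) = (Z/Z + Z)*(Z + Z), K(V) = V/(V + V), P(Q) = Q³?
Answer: -5487997/2 ≈ -2.7440e+6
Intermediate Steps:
K(V) = ½ (K(V) = V/((2*V)) = (1/(2*V))*V = ½)
o(Z) = 2*Z*(1 + Z) (o(Z) = (1 + Z)*(2*Z) = 2*Z*(1 + Z))
P(-140) + o(K(n)) = (-140)³ + 2*(½)*(1 + ½) = -2744000 + 2*(½)*(3/2) = -2744000 + 3/2 = -5487997/2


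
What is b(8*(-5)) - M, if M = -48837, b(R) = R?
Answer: 48797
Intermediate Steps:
b(8*(-5)) - M = 8*(-5) - 1*(-48837) = -40 + 48837 = 48797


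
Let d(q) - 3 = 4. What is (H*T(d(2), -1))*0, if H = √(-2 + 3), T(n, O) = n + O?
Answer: 0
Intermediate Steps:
d(q) = 7 (d(q) = 3 + 4 = 7)
T(n, O) = O + n
H = 1 (H = √1 = 1)
(H*T(d(2), -1))*0 = (1*(-1 + 7))*0 = (1*6)*0 = 6*0 = 0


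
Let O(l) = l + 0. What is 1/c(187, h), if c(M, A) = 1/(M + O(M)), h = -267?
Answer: 374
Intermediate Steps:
O(l) = l
c(M, A) = 1/(2*M) (c(M, A) = 1/(M + M) = 1/(2*M))
1/c(187, h) = 1/((½)/187) = 1/((½)*(1/187)) = 1/(1/374) = 374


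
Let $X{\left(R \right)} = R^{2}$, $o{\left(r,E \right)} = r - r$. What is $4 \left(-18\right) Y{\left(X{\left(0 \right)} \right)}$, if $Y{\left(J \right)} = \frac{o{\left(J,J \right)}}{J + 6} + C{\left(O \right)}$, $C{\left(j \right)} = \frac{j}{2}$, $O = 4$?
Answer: $-144$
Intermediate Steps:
$C{\left(j \right)} = \frac{j}{2}$ ($C{\left(j \right)} = j \frac{1}{2} = \frac{j}{2}$)
$o{\left(r,E \right)} = 0$
$Y{\left(J \right)} = 2$ ($Y{\left(J \right)} = \frac{1}{J + 6} \cdot 0 + \frac{1}{2} \cdot 4 = \frac{1}{6 + J} 0 + 2 = 0 + 2 = 2$)
$4 \left(-18\right) Y{\left(X{\left(0 \right)} \right)} = 4 \left(-18\right) 2 = \left(-72\right) 2 = -144$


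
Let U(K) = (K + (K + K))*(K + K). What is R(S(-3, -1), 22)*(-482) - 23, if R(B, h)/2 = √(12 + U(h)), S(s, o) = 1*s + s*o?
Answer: -52079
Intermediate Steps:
S(s, o) = s + o*s
U(K) = 6*K² (U(K) = (K + 2*K)*(2*K) = (3*K)*(2*K) = 6*K²)
R(B, h) = 2*√(12 + 6*h²)
R(S(-3, -1), 22)*(-482) - 23 = (2*√(12 + 6*22²))*(-482) - 23 = (2*√(12 + 6*484))*(-482) - 23 = (2*√(12 + 2904))*(-482) - 23 = (2*√2916)*(-482) - 23 = (2*54)*(-482) - 23 = 108*(-482) - 23 = -52056 - 23 = -52079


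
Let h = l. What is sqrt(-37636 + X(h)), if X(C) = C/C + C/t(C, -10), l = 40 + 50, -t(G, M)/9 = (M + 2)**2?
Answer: 5*I*sqrt(96346)/8 ≈ 194.0*I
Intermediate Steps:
t(G, M) = -9*(2 + M)**2 (t(G, M) = -9*(M + 2)**2 = -9*(2 + M)**2)
l = 90
h = 90
X(C) = 1 - C/576 (X(C) = C/C + C/((-9*(2 - 10)**2)) = 1 + C/((-9*(-8)**2)) = 1 + C/((-9*64)) = 1 + C/(-576) = 1 + C*(-1/576) = 1 - C/576)
sqrt(-37636 + X(h)) = sqrt(-37636 + (1 - 1/576*90)) = sqrt(-37636 + (1 - 5/32)) = sqrt(-37636 + 27/32) = sqrt(-1204325/32) = 5*I*sqrt(96346)/8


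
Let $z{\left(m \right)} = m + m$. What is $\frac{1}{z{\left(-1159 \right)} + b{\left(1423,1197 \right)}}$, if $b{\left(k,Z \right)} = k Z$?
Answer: $\frac{1}{1701013} \approx 5.8788 \cdot 10^{-7}$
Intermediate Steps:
$b{\left(k,Z \right)} = Z k$
$z{\left(m \right)} = 2 m$
$\frac{1}{z{\left(-1159 \right)} + b{\left(1423,1197 \right)}} = \frac{1}{2 \left(-1159\right) + 1197 \cdot 1423} = \frac{1}{-2318 + 1703331} = \frac{1}{1701013}$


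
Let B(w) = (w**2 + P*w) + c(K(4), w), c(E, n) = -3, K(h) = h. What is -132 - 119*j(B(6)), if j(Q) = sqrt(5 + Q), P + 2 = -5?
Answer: -132 - 238*I ≈ -132.0 - 238.0*I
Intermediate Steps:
P = -7 (P = -2 - 5 = -7)
B(w) = -3 + w**2 - 7*w (B(w) = (w**2 - 7*w) - 3 = -3 + w**2 - 7*w)
-132 - 119*j(B(6)) = -132 - 119*sqrt(5 + (-3 + 6**2 - 7*6)) = -132 - 119*sqrt(5 + (-3 + 36 - 42)) = -132 - 119*sqrt(5 - 9) = -132 - 238*I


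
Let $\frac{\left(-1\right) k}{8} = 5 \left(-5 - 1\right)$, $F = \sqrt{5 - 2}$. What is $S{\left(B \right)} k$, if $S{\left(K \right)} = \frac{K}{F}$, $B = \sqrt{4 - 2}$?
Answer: $80 \sqrt{6} \approx 195.96$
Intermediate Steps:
$F = \sqrt{3} \approx 1.732$
$B = \sqrt{2} \approx 1.4142$
$S{\left(K \right)} = \frac{K \sqrt{3}}{3}$ ($S{\left(K \right)} = \frac{K}{\sqrt{3}} = K \frac{\sqrt{3}}{3} = \frac{K \sqrt{3}}{3}$)
$k = 240$ ($k = - 8 \cdot 5 \left(-5 - 1\right) = - 8 \cdot 5 \left(-6\right) = \left(-8\right) \left(-30\right) = 240$)
$S{\left(B \right)} k = \frac{\sqrt{2} \sqrt{3}}{3} \cdot 240 = \frac{\sqrt{6}}{3} \cdot 240 = 80 \sqrt{6}$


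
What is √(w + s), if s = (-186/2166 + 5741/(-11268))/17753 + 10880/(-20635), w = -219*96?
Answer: I*√143693479668883411432913061697/2614299927342 ≈ 145.0*I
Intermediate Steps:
w = -21024
s = -157149247816687/298030191716988 (s = (-186*1/2166 + 5741*(-1/11268))*(1/17753) + 10880*(-1/20635) = (-31/361 - 5741/11268)*(1/17753) - 2176/4127 = -2421809/4067748*1/17753 - 2176/4127 = -2421809/72214730244 - 2176/4127 = -157149247816687/298030191716988 ≈ -0.52729)
√(w + s) = √(-21024 - 157149247816687/298030191716988) = √(-6265943899905772399/298030191716988) = I*√143693479668883411432913061697/2614299927342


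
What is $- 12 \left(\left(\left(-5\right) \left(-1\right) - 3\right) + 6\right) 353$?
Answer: $-33888$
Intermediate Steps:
$- 12 \left(\left(\left(-5\right) \left(-1\right) - 3\right) + 6\right) 353 = - 12 \left(\left(5 - 3\right) + 6\right) 353 = - 12 \left(2 + 6\right) 353 = \left(-12\right) 8 \cdot 353 = \left(-96\right) 353 = -33888$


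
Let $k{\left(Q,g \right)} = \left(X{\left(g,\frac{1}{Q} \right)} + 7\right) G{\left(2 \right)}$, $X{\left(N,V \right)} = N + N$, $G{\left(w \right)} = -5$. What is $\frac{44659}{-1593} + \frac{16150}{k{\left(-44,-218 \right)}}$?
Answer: $- \frac{4671107}{227799} \approx -20.505$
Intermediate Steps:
$X{\left(N,V \right)} = 2 N$
$k{\left(Q,g \right)} = -35 - 10 g$ ($k{\left(Q,g \right)} = \left(2 g + 7\right) \left(-5\right) = \left(7 + 2 g\right) \left(-5\right) = -35 - 10 g$)
$\frac{44659}{-1593} + \frac{16150}{k{\left(-44,-218 \right)}} = \frac{44659}{-1593} + \frac{16150}{-35 - -2180} = 44659 \left(- \frac{1}{1593}\right) + \frac{16150}{-35 + 2180} = - \frac{44659}{1593} + \frac{16150}{2145} = - \frac{44659}{1593} + 16150 \cdot \frac{1}{2145} = - \frac{44659}{1593} + \frac{3230}{429} = - \frac{4671107}{227799}$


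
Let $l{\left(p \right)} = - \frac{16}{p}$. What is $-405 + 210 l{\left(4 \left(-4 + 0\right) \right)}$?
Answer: $-195$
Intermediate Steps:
$-405 + 210 l{\left(4 \left(-4 + 0\right) \right)} = -405 + 210 \left(- \frac{16}{4 \left(-4 + 0\right)}\right) = -405 + 210 \left(- \frac{16}{4 \left(-4\right)}\right) = -405 + 210 \left(- \frac{16}{-16}\right) = -405 + 210 \left(\left(-16\right) \left(- \frac{1}{16}\right)\right) = -405 + 210 \cdot 1 = -405 + 210 = -195$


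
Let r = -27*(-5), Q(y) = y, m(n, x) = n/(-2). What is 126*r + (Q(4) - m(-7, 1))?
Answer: 34021/2 ≈ 17011.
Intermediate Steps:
m(n, x) = -n/2 (m(n, x) = n*(-½) = -n/2)
r = 135
126*r + (Q(4) - m(-7, 1)) = 126*135 + (4 - (-1)*(-7)/2) = 17010 + (4 - 1*7/2) = 17010 + (4 - 7/2) = 17010 + ½ = 34021/2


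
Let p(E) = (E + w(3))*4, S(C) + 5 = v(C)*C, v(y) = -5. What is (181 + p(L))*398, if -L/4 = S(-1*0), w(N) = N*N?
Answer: 118206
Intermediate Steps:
w(N) = N²
S(C) = -5 - 5*C
L = 20 (L = -4*(-5 - (-5)*0) = -4*(-5 - 5*0) = -4*(-5 + 0) = -4*(-5) = 20)
p(E) = 36 + 4*E (p(E) = (E + 3²)*4 = (E + 9)*4 = (9 + E)*4 = 36 + 4*E)
(181 + p(L))*398 = (181 + (36 + 4*20))*398 = (181 + (36 + 80))*398 = (181 + 116)*398 = 297*398 = 118206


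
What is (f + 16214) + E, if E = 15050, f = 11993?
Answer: 43257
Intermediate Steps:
(f + 16214) + E = (11993 + 16214) + 15050 = 28207 + 15050 = 43257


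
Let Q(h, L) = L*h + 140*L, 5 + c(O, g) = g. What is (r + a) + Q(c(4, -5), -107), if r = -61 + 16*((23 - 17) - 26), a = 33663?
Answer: 19372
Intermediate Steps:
c(O, g) = -5 + g
r = -381 (r = -61 + 16*(6 - 26) = -61 + 16*(-20) = -61 - 320 = -381)
Q(h, L) = 140*L + L*h
(r + a) + Q(c(4, -5), -107) = (-381 + 33663) - 107*(140 + (-5 - 5)) = 33282 - 107*(140 - 10) = 33282 - 107*130 = 33282 - 13910 = 19372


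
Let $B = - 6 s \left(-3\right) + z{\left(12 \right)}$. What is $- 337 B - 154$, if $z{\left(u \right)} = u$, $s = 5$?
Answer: $-34528$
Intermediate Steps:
$B = 102$ ($B = \left(-6\right) 5 \left(-3\right) + 12 = \left(-30\right) \left(-3\right) + 12 = 90 + 12 = 102$)
$- 337 B - 154 = \left(-337\right) 102 - 154 = -34374 - 154 = -34528$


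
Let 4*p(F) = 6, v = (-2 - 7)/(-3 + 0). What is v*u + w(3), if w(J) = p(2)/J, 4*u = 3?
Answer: 11/4 ≈ 2.7500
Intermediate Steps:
u = 3/4 (u = (1/4)*3 = 3/4 ≈ 0.75000)
v = 3 (v = -9/(-3) = -9*(-1/3) = 3)
p(F) = 3/2 (p(F) = (1/4)*6 = 3/2)
w(J) = 3/(2*J)
v*u + w(3) = 3*(3/4) + (3/2)/3 = 9/4 + (3/2)*(1/3) = 9/4 + 1/2 = 11/4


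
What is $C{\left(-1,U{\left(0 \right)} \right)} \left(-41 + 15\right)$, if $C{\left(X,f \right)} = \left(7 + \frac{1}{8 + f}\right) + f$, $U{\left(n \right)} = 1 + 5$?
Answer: $- \frac{2379}{7} \approx -339.86$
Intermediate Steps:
$U{\left(n \right)} = 6$
$C{\left(X,f \right)} = 7 + f + \frac{1}{8 + f}$
$C{\left(-1,U{\left(0 \right)} \right)} \left(-41 + 15\right) = \frac{57 + 6^{2} + 15 \cdot 6}{8 + 6} \left(-41 + 15\right) = \frac{57 + 36 + 90}{14} \left(-26\right) = \frac{1}{14} \cdot 183 \left(-26\right) = \frac{183}{14} \left(-26\right) = - \frac{2379}{7}$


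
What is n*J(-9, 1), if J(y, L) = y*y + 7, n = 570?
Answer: 50160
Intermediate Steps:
J(y, L) = 7 + y**2 (J(y, L) = y**2 + 7 = 7 + y**2)
n*J(-9, 1) = 570*(7 + (-9)**2) = 570*(7 + 81) = 570*88 = 50160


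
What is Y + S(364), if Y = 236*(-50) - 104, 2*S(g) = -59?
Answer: -23867/2 ≈ -11934.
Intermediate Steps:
S(g) = -59/2 (S(g) = (½)*(-59) = -59/2)
Y = -11904 (Y = -11800 - 104 = -11904)
Y + S(364) = -11904 - 59/2 = -23867/2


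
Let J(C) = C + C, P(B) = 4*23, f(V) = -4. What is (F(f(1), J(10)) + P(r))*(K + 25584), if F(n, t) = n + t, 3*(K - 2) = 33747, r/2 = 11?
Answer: 3978180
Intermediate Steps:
r = 22 (r = 2*11 = 22)
K = 11251 (K = 2 + (⅓)*33747 = 2 + 11249 = 11251)
P(B) = 92
J(C) = 2*C
(F(f(1), J(10)) + P(r))*(K + 25584) = ((-4 + 2*10) + 92)*(11251 + 25584) = ((-4 + 20) + 92)*36835 = (16 + 92)*36835 = 108*36835 = 3978180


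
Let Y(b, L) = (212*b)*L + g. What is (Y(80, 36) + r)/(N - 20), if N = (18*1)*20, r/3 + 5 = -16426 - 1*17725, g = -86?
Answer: 254003/170 ≈ 1494.1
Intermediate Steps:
Y(b, L) = -86 + 212*L*b (Y(b, L) = (212*b)*L - 86 = 212*L*b - 86 = -86 + 212*L*b)
r = -102468 (r = -15 + 3*(-16426 - 1*17725) = -15 + 3*(-16426 - 17725) = -15 + 3*(-34151) = -15 - 102453 = -102468)
N = 360 (N = 18*20 = 360)
(Y(80, 36) + r)/(N - 20) = ((-86 + 212*36*80) - 102468)/(360 - 20) = ((-86 + 610560) - 102468)/340 = (610474 - 102468)*(1/340) = 508006*(1/340) = 254003/170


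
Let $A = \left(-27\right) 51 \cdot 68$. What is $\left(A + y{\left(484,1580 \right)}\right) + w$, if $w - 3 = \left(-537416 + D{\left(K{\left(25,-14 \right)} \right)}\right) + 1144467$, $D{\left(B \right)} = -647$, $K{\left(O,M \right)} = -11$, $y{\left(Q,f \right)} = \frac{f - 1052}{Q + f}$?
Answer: $\frac{22049164}{43} \approx 5.1277 \cdot 10^{5}$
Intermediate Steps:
$y{\left(Q,f \right)} = \frac{-1052 + f}{Q + f}$
$w = 606407$ ($w = 3 + \left(\left(-537416 - 647\right) + 1144467\right) = 3 + \left(-538063 + 1144467\right) = 3 + 606404 = 606407$)
$A = -93636$ ($A = \left(-1377\right) 68 = -93636$)
$\left(A + y{\left(484,1580 \right)}\right) + w = \left(-93636 + \frac{-1052 + 1580}{484 + 1580}\right) + 606407 = \left(-93636 + \frac{1}{2064} \cdot 528\right) + 606407 = \left(-93636 + \frac{11}{43}\right) + 606407 = - \frac{4026337}{43} + 606407 = \frac{22049164}{43}$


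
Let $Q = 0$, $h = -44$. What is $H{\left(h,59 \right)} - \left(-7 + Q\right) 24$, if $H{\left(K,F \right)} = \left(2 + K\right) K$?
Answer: $2016$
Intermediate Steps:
$H{\left(K,F \right)} = K \left(2 + K\right)$
$H{\left(h,59 \right)} - \left(-7 + Q\right) 24 = - 44 \left(2 - 44\right) - \left(-7 + 0\right) 24 = \left(-44\right) \left(-42\right) - \left(-7\right) 24 = 1848 - -168 = 1848 + 168 = 2016$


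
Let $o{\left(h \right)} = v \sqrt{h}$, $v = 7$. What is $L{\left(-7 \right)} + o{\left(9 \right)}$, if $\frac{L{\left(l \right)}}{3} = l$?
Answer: $0$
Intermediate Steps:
$L{\left(l \right)} = 3 l$
$o{\left(h \right)} = 7 \sqrt{h}$
$L{\left(-7 \right)} + o{\left(9 \right)} = 3 \left(-7\right) + 7 \sqrt{9} = -21 + 7 \cdot 3 = -21 + 21 = 0$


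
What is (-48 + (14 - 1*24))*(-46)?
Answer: 2668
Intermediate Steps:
(-48 + (14 - 1*24))*(-46) = (-48 + (14 - 24))*(-46) = (-48 - 10)*(-46) = -58*(-46) = 2668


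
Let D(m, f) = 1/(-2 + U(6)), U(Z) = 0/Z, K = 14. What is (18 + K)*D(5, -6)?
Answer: -16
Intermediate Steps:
U(Z) = 0
D(m, f) = -½ (D(m, f) = 1/(-2 + 0) = 1/(-2) = -½)
(18 + K)*D(5, -6) = (18 + 14)*(-½) = 32*(-½) = -16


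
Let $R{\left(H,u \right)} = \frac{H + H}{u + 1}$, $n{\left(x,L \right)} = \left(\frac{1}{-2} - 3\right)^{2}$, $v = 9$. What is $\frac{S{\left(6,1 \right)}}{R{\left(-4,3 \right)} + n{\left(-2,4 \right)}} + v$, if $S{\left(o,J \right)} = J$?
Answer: $\frac{373}{41} \approx 9.0976$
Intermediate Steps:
$n{\left(x,L \right)} = \frac{49}{4}$ ($n{\left(x,L \right)} = \left(- \frac{1}{2} - 3\right)^{2} = \left(- \frac{7}{2}\right)^{2} = \frac{49}{4}$)
$R{\left(H,u \right)} = \frac{2 H}{1 + u}$
$\frac{S{\left(6,1 \right)}}{R{\left(-4,3 \right)} + n{\left(-2,4 \right)}} + v = \frac{1}{2 \left(-4\right) \frac{1}{1 + 3} + \frac{49}{4}} \cdot 1 + 9 = \frac{1}{2 \left(-4\right) \frac{1}{4} + \frac{49}{4}} \cdot 1 + 9 = \frac{1}{-2 + \frac{49}{4}} \cdot 1 + 9 = \frac{1}{\frac{41}{4}} \cdot 1 + 9 = \frac{4}{41} \cdot 1 + 9 = \frac{4}{41} + 9 = \frac{373}{41}$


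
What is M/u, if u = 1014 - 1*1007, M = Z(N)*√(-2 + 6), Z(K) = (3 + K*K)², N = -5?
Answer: 224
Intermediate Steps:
Z(K) = (3 + K²)²
M = 1568 (M = (3 + (-5)²)²*√(-2 + 6) = (3 + 25)²*√4 = 28²*2 = 784*2 = 1568)
u = 7 (u = 1014 - 1007 = 7)
M/u = 1568/7 = 1568*(⅐) = 224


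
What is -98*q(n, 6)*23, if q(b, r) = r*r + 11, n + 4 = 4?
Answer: -105938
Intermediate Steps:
n = 0 (n = -4 + 4 = 0)
q(b, r) = 11 + r**2 (q(b, r) = r**2 + 11 = 11 + r**2)
-98*q(n, 6)*23 = -98*(11 + 6**2)*23 = -98*(11 + 36)*23 = -98*47*23 = -4606*23 = -105938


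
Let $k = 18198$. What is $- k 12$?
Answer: $-218376$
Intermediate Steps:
$- k 12 = - 18198 \cdot 12 = \left(-1\right) 218376 = -218376$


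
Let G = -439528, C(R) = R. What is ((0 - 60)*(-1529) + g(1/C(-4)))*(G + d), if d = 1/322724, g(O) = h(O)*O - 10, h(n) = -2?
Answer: -26023251985591931/645448 ≈ -4.0318e+10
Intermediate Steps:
g(O) = -10 - 2*O (g(O) = -2*O - 10 = -10 - 2*O)
d = 1/322724 ≈ 3.0986e-6
((0 - 60)*(-1529) + g(1/C(-4)))*(G + d) = ((0 - 60)*(-1529) + (-10 - 2/(-4)))*(-439528 + 1/322724) = (-60*(-1529) + (-10 - 2*(-1/4)))*(-141846234271/322724) = (91740 + (-10 + 1/2))*(-141846234271/322724) = (91740 - 19/2)*(-141846234271/322724) = (183461/2)*(-141846234271/322724) = -26023251985591931/645448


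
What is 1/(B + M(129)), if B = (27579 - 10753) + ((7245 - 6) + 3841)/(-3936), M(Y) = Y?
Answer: 492/8340475 ≈ 5.8989e-5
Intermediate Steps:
B = 8277007/492 (B = 16826 + (7239 + 3841)*(-1/3936) = 16826 + 11080*(-1/3936) = 16826 - 1385/492 = 8277007/492 ≈ 16823.)
1/(B + M(129)) = 1/(8277007/492 + 129) = 1/(8340475/492) = 492/8340475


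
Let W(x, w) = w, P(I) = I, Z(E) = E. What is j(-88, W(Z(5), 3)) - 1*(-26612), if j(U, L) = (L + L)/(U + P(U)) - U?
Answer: 2349597/88 ≈ 26700.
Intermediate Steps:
j(U, L) = -U + L/U (j(U, L) = (L + L)/(U + U) - U = (2*L)/((2*U)) - U = (2*L)*(1/(2*U)) - U = L/U - U = -U + L/U)
j(-88, W(Z(5), 3)) - 1*(-26612) = (-1*(-88) + 3/(-88)) - 1*(-26612) = (88 + 3*(-1/88)) + 26612 = (88 - 3/88) + 26612 = 7741/88 + 26612 = 2349597/88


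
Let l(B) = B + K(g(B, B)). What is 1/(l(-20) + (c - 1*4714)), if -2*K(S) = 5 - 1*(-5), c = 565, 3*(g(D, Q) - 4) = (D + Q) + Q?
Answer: -1/4174 ≈ -0.00023958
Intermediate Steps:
g(D, Q) = 4 + D/3 + 2*Q/3 (g(D, Q) = 4 + ((D + Q) + Q)/3 = 4 + (D + 2*Q)/3 = 4 + (D/3 + 2*Q/3) = 4 + D/3 + 2*Q/3)
K(S) = -5 (K(S) = -(5 - 1*(-5))/2 = -(5 + 5)/2 = -½*10 = -5)
l(B) = -5 + B (l(B) = B - 5 = -5 + B)
1/(l(-20) + (c - 1*4714)) = 1/((-5 - 20) + (565 - 1*4714)) = 1/(-25 + (565 - 4714)) = 1/(-25 - 4149) = 1/(-4174) = -1/4174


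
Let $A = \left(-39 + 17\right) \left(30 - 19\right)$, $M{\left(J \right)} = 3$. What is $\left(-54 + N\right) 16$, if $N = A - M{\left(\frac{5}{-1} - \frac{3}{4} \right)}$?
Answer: $-4784$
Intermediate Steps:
$A = -242$ ($A = \left(-22\right) 11 = -242$)
$N = -245$ ($N = -242 - 3 = -245$)
$\left(-54 + N\right) 16 = \left(-54 - 245\right) 16 = \left(-299\right) 16 = -4784$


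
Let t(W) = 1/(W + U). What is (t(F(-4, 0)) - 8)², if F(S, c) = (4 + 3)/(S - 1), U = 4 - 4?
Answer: 3721/49 ≈ 75.939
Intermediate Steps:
U = 0
F(S, c) = 7/(-1 + S)
t(W) = 1/W (t(W) = 1/(W + 0) = 1/W)
(t(F(-4, 0)) - 8)² = (1/(7/(-1 - 4)) - 8)² = (1/(7/(-5)) - 8)² = (1/(7*(-⅕)) - 8)² = (1/(-7/5) - 8)² = (-5/7 - 8)² = (-61/7)² = 3721/49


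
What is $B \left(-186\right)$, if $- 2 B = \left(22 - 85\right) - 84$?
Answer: $-13671$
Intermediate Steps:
$B = \frac{147}{2}$ ($B = - \frac{\left(22 - 85\right) - 84}{2} = - \frac{-63 - 84}{2} = \left(- \frac{1}{2}\right) \left(-147\right) = \frac{147}{2} \approx 73.5$)
$B \left(-186\right) = \frac{147}{2} \left(-186\right) = -13671$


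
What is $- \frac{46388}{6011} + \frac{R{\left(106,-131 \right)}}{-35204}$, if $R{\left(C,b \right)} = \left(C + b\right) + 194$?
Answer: $- \frac{125696847}{16277788} \approx -7.722$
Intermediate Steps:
$R{\left(C,b \right)} = 194 + C + b$
$- \frac{46388}{6011} + \frac{R{\left(106,-131 \right)}}{-35204} = - \frac{46388}{6011} + \frac{194 + 106 - 131}{-35204} = \left(-46388\right) \frac{1}{6011} + 169 \left(- \frac{1}{35204}\right) = - \frac{46388}{6011} - \frac{13}{2708} = - \frac{125696847}{16277788}$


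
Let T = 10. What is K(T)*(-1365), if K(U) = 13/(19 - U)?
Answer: -5915/3 ≈ -1971.7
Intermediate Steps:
K(T)*(-1365) = -13/(-19 + 10)*(-1365) = -13/(-9)*(-1365) = -13*(-⅑)*(-1365) = (13/9)*(-1365) = -5915/3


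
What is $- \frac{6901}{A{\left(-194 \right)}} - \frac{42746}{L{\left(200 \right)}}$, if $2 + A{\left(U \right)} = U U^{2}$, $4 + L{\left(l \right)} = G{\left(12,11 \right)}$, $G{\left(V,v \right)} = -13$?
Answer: $\frac{312105163273}{124123562} \approx 2514.5$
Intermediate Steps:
$L{\left(l \right)} = -17$ ($L{\left(l \right)} = -4 - 13 = -17$)
$A{\left(U \right)} = -2 + U^{3}$ ($A{\left(U \right)} = -2 + U U^{2} = -2 + U^{3}$)
$- \frac{6901}{A{\left(-194 \right)}} - \frac{42746}{L{\left(200 \right)}} = - \frac{6901}{-2 + \left(-194\right)^{3}} - \frac{42746}{-17} = - \frac{6901}{-2 - 7301384} - - \frac{42746}{17} = - \frac{6901}{-7301386} + \frac{42746}{17} = \left(-6901\right) \left(- \frac{1}{7301386}\right) + \frac{42746}{17} = \frac{6901}{7301386} + \frac{42746}{17} = \frac{312105163273}{124123562}$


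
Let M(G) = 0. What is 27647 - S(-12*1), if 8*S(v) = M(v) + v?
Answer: 55297/2 ≈ 27649.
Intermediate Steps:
S(v) = v/8 (S(v) = (0 + v)/8 = v/8)
27647 - S(-12*1) = 27647 - (-12*1)/8 = 27647 - (-12)/8 = 27647 - 1*(-3/2) = 27647 + 3/2 = 55297/2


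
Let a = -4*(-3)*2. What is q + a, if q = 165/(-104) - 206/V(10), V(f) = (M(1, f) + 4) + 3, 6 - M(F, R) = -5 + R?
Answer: -347/104 ≈ -3.3365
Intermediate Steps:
M(F, R) = 11 - R (M(F, R) = 6 - (-5 + R) = 6 + (5 - R) = 11 - R)
V(f) = 18 - f (V(f) = ((11 - f) + 4) + 3 = (15 - f) + 3 = 18 - f)
a = 24 (a = 12*2 = 24)
q = -2843/104 (q = 165/(-104) - 206/(18 - 1*10) = 165*(-1/104) - 206/(18 - 10) = -165/104 - 206/8 = -165/104 - 206*⅛ = -165/104 - 103/4 = -2843/104 ≈ -27.337)
q + a = -2843/104 + 24 = -347/104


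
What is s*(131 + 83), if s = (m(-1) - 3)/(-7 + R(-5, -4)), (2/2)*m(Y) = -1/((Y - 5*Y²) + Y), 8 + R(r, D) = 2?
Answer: 4280/91 ≈ 47.033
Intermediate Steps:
R(r, D) = -6 (R(r, D) = -8 + 2 = -6)
m(Y) = -1/(-5*Y² + 2*Y) (m(Y) = -1/((Y - 5*Y²) + Y) = -1/(-5*Y² + 2*Y))
s = 20/91 (s = (1/((-1)*(-2 + 5*(-1))) - 3)/(-7 - 6) = (-1/(-2 - 5) - 3)/(-13) = (-1/(-7) - 3)*(-1/13) = (-1*(-⅐) - 3)*(-1/13) = (⅐ - 3)*(-1/13) = -20/7*(-1/13) = 20/91 ≈ 0.21978)
s*(131 + 83) = 20*(131 + 83)/91 = (20/91)*214 = 4280/91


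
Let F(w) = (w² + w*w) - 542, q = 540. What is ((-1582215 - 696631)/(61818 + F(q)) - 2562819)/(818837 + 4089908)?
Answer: -165167761669/316356834262 ≈ -0.52209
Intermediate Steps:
F(w) = -542 + 2*w² (F(w) = (w² + w²) - 542 = 2*w² - 542 = -542 + 2*w²)
((-1582215 - 696631)/(61818 + F(q)) - 2562819)/(818837 + 4089908) = ((-1582215 - 696631)/(61818 + (-542 + 2*540²)) - 2562819)/(818837 + 4089908) = (-2278846/(61818 + (-542 + 2*291600)) - 2562819)/4908745 = (-2278846/(61818 + (-542 + 583200)) - 2562819)*(1/4908745) = (-2278846/(61818 + 582658) - 2562819)*(1/4908745) = (-2278846/644476 - 2562819)*(1/4908745) = (-2278846*1/644476 - 2562819)*(1/4908745) = (-1139423/322238 - 2562819)*(1/4908745) = -825838808345/322238*1/4908745 = -165167761669/316356834262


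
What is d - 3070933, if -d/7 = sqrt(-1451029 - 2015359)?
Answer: -3070933 - 14*I*sqrt(866597) ≈ -3.0709e+6 - 13033.0*I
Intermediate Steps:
d = -14*I*sqrt(866597) (d = -7*sqrt(-1451029 - 2015359) = -14*I*sqrt(866597) ≈ -13033.0*I)
d - 3070933 = -14*I*sqrt(866597) - 3070933 = -3070933 - 14*I*sqrt(866597)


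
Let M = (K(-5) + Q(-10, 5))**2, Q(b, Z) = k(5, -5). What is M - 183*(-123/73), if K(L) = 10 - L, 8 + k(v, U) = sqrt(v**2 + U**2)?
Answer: 29736/73 + 70*sqrt(2) ≈ 506.34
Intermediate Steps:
k(v, U) = -8 + sqrt(U**2 + v**2) (k(v, U) = -8 + sqrt(v**2 + U**2) = -8 + sqrt(U**2 + v**2))
Q(b, Z) = -8 + 5*sqrt(2) (Q(b, Z) = -8 + sqrt((-5)**2 + 5**2) = -8 + sqrt(25 + 25) = -8 + sqrt(50) = -8 + 5*sqrt(2))
M = (7 + 5*sqrt(2))**2 (M = ((10 - 1*(-5)) + (-8 + 5*sqrt(2)))**2 = ((10 + 5) + (-8 + 5*sqrt(2)))**2 = (15 + (-8 + 5*sqrt(2)))**2 = (7 + 5*sqrt(2))**2 ≈ 197.99)
M - 183*(-123/73) = (99 + 70*sqrt(2)) - 183*(-123/73) = (99 + 70*sqrt(2)) - 183*(-123*1/73) = (99 + 70*sqrt(2)) - 183*(-123)/73 = (99 + 70*sqrt(2)) - 1*(-22509/73) = (99 + 70*sqrt(2)) + 22509/73 = 29736/73 + 70*sqrt(2)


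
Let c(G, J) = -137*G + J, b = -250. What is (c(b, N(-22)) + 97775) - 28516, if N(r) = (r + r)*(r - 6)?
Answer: 104741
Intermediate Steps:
N(r) = 2*r*(-6 + r) (N(r) = (2*r)*(-6 + r) = 2*r*(-6 + r))
c(G, J) = J - 137*G
(c(b, N(-22)) + 97775) - 28516 = ((2*(-22)*(-6 - 22) - 137*(-250)) + 97775) - 28516 = ((2*(-22)*(-28) + 34250) + 97775) - 28516 = ((1232 + 34250) + 97775) - 28516 = (35482 + 97775) - 28516 = 133257 - 28516 = 104741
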